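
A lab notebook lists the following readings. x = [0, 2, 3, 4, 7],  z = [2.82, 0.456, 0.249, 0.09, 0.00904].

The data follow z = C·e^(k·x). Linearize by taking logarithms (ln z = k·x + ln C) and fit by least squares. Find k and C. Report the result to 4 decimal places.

k = -0.8174, C = 2.6252

Linearized form: ln z = k·x + ln C. From the 5 transformed points,
Σx = 16.0000, Σ(x)² = 78.0000, Σln z = -8.2529, Σx·ln z = -48.3159.
Normal system: [[78.0000, 16.0000]; [16.0000, 5]]·[k, ln C]ᵀ = [-48.3159, -8.2529]ᵀ.
Δ = 78.0000·5 − (16.0000)² = 134.0000; k = (-48.3159·5 − 16.0000·-8.2529)/134.0000 = -0.81741, ln C = (78.0000·-8.2529 − 16.0000·-48.3159)/134.0000 = 0.96515, so C = exp(0.96515) = 2.62519.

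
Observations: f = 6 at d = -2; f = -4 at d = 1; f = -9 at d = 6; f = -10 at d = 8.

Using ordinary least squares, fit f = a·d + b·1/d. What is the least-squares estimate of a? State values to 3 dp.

MᵀM·[a, b]ᵀ = Mᵀf reads: 105·a + 4·b = -150;  4·a + (745/576)·b = -39/4.
(Σd·d = 105, Σd·1/d = 4, Σ1/d·1/d = 745/576, Σd·f = -150, Σ1/d·f = -39/4.)
Eliminating b: (745/576)·(row 1) − 4·(row 2) gives (23003/192)·a = (745/576)·(-150) − 4·(-39/4) = -14881/96, so a = -29762/23003.
Then b = ((-39/4) − 4·(-29762/23003))/(745/576) = -81360/23003.

a = -1.294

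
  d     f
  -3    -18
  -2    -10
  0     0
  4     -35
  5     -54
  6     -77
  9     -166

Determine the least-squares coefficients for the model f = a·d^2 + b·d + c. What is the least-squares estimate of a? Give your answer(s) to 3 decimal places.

a = -1.985

From the data, Σd^2·d^2 = 8835, Σd^2·d = 1099, Σd^2 = 171, Σd·d = 171, Σd = 19, Σ1 = 7.
And Σd^2·f = -18330, Σd·f = -2292, Σf = -360.
Normal equations: [[8835, 1099, 171]; [1099, 171, 19]; [171, 19, 7]]·[a, b, c]ᵀ = [-18330, -2292, -360]ᵀ.
Solving the 3×3 system (Gaussian elimination) gives a = -2199/1108, b = -5601/12188, c = -10353/6094.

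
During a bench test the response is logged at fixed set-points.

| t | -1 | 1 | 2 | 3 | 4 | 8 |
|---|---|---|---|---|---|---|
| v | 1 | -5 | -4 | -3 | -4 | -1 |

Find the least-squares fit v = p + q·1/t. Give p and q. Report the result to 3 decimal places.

p = -2.034, q = -3.143

Compute the Gram sums: Σ1 = 6, Σ1/t = 29/24, Σ1/t·1/t = 1405/576.
And Σv = -16, Σ1/t·v = -81/8.
Normal equations: [[6, 29/24]; [29/24, 1405/576]]·[p, q]ᵀ = [-16, -81/8]ᵀ.
Determinant 6·(1405/576) − (29/24)² = 7589/576.
p = ((-16)·(1405/576) − (29/24)·(-81/8))/(7589/576) = -15433/7589; q = (6·(-81/8) − (29/24)·(-16))/(7589/576) = -23856/7589.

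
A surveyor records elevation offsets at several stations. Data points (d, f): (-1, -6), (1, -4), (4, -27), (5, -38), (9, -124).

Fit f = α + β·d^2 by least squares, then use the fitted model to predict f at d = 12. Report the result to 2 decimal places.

f̂ = -217.17

The normal equations are: 5·α + 124·β = -199;  124·α + 7444·β = -11436.
(Σ1 = 5, Σd^2 = 124, Σd^2·d^2 = 7444, Σf = -199, Σd^2·f = -11436.)
Δ = 5·7444 − 124² = 21844.
α = ((-199)·7444 − 124·(-11436))/21844 = -15823/5461; β = (5·(-11436) − 124·(-199))/21844 = -8126/5461.
At d = 12: f̂ = (-15823/5461)·(1) + (-8126/5461)·(144) = -1185967/5461.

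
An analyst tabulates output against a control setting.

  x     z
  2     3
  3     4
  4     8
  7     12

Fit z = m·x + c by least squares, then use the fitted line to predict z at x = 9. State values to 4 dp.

Forming AᵀA = [[78, 16]; [16, 4]] and Aᵀz = [134, 27]ᵀ gives AᵀA·[m, c]ᵀ = Aᵀz.
Eliminating c: 4·(row 1) − 16·(row 2) gives 56·m = 4·134 − 16·27 = 104, so m = 13/7.
Then c = (27 − 16·(13/7))/4 = -19/28.
At x = 9: ẑ = (13/7)·(9) + (-19/28)·(1) = 449/28.

ẑ = 16.0357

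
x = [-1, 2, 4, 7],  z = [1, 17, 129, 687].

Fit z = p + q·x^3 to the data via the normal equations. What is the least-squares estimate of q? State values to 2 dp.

Sums needed: Σ1 = 4, Σx^3 = 414, Σx^3·x^3 = 121810.
And Σz = 834, Σx^3·z = 244032.
So MᵀM·[p, q]ᵀ = Mᵀz: [[4, 414]; [414, 121810]]·[p, q]ᵀ = [834, 244032]ᵀ.
Eliminating q: 121810·(row 1) − 414·(row 2) gives 315844·p = 121810·834 − 414·244032 = 560292, so p = 140073/78961.
Then q = (244032 − 414·(140073/78961))/121810 = 157713/78961.

q = 2.00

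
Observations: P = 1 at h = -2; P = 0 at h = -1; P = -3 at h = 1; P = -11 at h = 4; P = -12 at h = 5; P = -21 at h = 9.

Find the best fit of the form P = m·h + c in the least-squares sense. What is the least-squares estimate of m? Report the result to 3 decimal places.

From the data, Σh·h = 128, Σh = 16, Σ1 = 6.
Moment sums: Σh·P = -298, ΣP = -46.
det = 128·6 − 16² = 512.
m = ((-298)·6 − 16·(-46))/512 = -263/128; c = (128·(-46) − 16·(-298))/512 = -35/16.

m = -2.055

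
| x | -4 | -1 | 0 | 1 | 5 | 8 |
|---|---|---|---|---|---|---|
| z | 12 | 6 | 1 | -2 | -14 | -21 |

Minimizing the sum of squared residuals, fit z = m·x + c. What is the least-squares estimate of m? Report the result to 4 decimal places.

Entries of MᵀM: Σx·x = 107, Σx = 9, Σ1 = 6.
For Mᵀz: Σx·z = -294, Σz = -18.
Normal equations: [[107, 9]; [9, 6]]·[m, c]ᵀ = [-294, -18]ᵀ.
Determinant 107·6 − 9² = 561.
m = ((-294)·6 − 9·(-18))/561 = -534/187; c = (107·(-18) − 9·(-294))/561 = 240/187.

m = -2.8556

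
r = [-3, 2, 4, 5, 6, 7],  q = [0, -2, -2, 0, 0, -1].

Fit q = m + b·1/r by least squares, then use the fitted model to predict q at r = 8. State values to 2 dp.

Compute the Gram sums: Σ1 = 6, Σ1/r = 389/420, Σ1/r·1/r = 90281/176400.
Moment sums: Σq = -5, Σ1/r·q = -23/14.
So MᵀM·[m, b]ᵀ = Mᵀq: [[6, 389/420]; [389/420, 90281/176400]]·[m, b]ᵀ = [-5, -23/14]ᵀ.
Δ = 6·(90281/176400) − (389/420)² = 78073/35280.
m = ((-5)·(90281/176400) − (389/420)·(-23/14))/(78073/35280) = -36599/78073; b = (6·(-23/14) − (389/420)·(-5))/(78073/35280) = -184380/78073.
At r = 8: q̂ = (-36599/78073)·(1) + (-184380/78073)·(1/8) = -119293/156146.

q̂ = -0.76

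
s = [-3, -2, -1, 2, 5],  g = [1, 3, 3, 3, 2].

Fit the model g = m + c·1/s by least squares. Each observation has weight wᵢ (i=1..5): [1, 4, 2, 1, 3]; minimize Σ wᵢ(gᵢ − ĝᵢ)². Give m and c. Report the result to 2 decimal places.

Compute the Gram sums: Σwᵢ·1 = 11, Σwᵢ·1/s = -97/30, Σwᵢ·1/s·1/s = 3133/900.
And Σwᵢ·g = 28, Σwᵢ·1/s·g = -289/30.
Normal equations: [[11, -97/30]; [-97/30, 3133/900]]·[m, c]ᵀ = [28, -289/30]ᵀ.
Δ = 11·(3133/900) − (-97/30)² = 12527/450.
m = (28·(3133/900) − (-97/30)·(-289/30))/(12527/450) = 59691/25054; c = (11·(-289/30) − (-97/30)·28)/(12527/450) = -6945/12527.

m = 2.38, c = -0.55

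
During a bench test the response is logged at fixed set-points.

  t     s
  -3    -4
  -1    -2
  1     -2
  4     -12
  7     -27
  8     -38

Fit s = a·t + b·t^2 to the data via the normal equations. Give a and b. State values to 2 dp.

Setting ∂/∂a … = 0 gives: 140·a + 892·b = -529;  892·a + 6836·b = -3987.
(Σt·t = 140, Σt·t^2 = 892, Σt^2·t^2 = 6836, Σt·s = -529, Σt^2·s = -3987.)
Eliminating b: 6836·(row 1) − 892·(row 2) gives 161376·a = 6836·(-529) − 892·(-3987) = -59840, so a = -1870/5043.
Then b = ((-3987) − 892·(-1870/5043))/6836 = -10789/20172.

a = -0.37, b = -0.53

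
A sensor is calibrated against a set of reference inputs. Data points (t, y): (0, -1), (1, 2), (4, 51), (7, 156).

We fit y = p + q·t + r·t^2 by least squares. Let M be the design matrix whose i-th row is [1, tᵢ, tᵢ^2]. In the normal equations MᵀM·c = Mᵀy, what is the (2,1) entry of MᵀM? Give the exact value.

12

Row 2 ↔ basis t, column 1 ↔ basis 1, so (MᵀM)_{2,1} = Σᵢ t = (0)·(1) + (1)·(1) + (4)·(1) + (7)·(1) = 12.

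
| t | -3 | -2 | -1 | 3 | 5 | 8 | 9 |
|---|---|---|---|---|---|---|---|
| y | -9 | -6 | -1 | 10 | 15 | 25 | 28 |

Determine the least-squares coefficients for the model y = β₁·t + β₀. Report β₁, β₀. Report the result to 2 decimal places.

β₁ = 3.03, β₀ = 0.63

Compute the Gram sums: Σt·t = 193, Σt = 19, Σ1 = 7.
For Mᵀy: Σt·y = 597, Σy = 62.
Normal equations: [[193, 19]; [19, 7]]·[β₁, β₀]ᵀ = [597, 62]ᵀ.
Determinant 193·7 − 19² = 990.
β₁ = (597·7 − 19·62)/990 = 3001/990; β₀ = (193·62 − 19·597)/990 = 623/990.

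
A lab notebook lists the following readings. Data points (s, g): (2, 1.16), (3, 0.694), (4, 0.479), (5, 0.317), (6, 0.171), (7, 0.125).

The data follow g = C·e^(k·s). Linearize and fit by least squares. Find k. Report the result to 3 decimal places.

Linearized form: ln g = k·s + ln C. From the 6 transformed points,
Σs = 27.0000, Σ(s)² = 139.0000, Σln g = -5.9473, Σs·ln g = -34.6401.
Normal system: [[139.0000, 27.0000]; [27.0000, 6]]·[k, ln C]ᵀ = [-34.6401, -5.9473]ᵀ.
Δ = 139.0000·6 − (27.0000)² = 105.0000; k = (-34.6401·6 − 27.0000·-5.9473)/105.0000 = -0.45013, ln C = (139.0000·-5.9473 − 27.0000·-34.6401)/105.0000 = 1.03437.

k = -0.450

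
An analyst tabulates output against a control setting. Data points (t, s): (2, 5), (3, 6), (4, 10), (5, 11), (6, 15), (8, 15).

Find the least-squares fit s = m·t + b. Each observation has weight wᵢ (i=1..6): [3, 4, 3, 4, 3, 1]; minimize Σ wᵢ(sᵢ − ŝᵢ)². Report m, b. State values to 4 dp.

Normal-equation sums: Σwᵢ·t·t = 368, Σwᵢ·t = 76, Σwᵢ·1 = 18.
For AᵀWs: Σwᵢ·t·s = 832, Σwᵢ·s = 173.
Normal equations: [[368, 76]; [76, 18]]·[m, b]ᵀ = [832, 173]ᵀ.
Determinant 368·18 − 76² = 848.
m = (832·18 − 76·173)/848 = 457/212; b = (368·173 − 76·832)/848 = 27/53.

m = 2.1557, b = 0.5094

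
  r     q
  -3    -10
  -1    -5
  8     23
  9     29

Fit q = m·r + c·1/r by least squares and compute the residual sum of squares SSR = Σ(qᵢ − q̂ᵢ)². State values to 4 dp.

With design matrix A, AᵀA = [[155, 4]; [4, 5905/5184]] and Aᵀq = [480, 1039/72]ᵀ.
Determinant 155·(5905/5184) − 4² = 832331/5184.
m = (480·(5905/5184) − 4·(1039/72))/(832331/5184) = 2535168/832331; c = (155·(1039/72) − 4·480)/(832331/5184) = 1641960/832331.
Residuals: -170486/832331, 15473/832331, -1342976/832331, 1138647/832331; SSR = 3759810/832331.

SSR = 4.5172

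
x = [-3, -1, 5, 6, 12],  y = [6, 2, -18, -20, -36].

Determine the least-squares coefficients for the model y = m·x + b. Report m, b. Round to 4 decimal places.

With design matrix M, MᵀM = [[215, 19]; [19, 5]] and Mᵀy = [-662, -66]ᵀ.
Eliminating b: 5·(row 1) − 19·(row 2) gives 714·m = 5·(-662) − 19·(-66) = -2056, so m = -1028/357.
Then b = ((-66) − 19·(-1028/357))/5 = -806/357.

m = -2.8796, b = -2.2577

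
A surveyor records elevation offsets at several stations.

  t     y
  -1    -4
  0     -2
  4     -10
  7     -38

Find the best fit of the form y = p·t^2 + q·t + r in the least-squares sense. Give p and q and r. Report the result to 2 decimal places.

From the data, Σt^2·t^2 = 2658, Σt^2·t = 406, Σt^2 = 66, Σt·t = 66, Σt = 10, Σ1 = 4.
Right-hand side: Σt^2·y = -2026, Σt·y = -302, Σy = -54.
Normal equations: [[2658, 406, 66]; [406, 66, 10]; [66, 10, 4]]·[p, q, r]ᵀ = [-2026, -302, -54]ᵀ.
Row-reducing yields p = -786/781, q = 1439/781, r = -1172/781.

p = -1.01, q = 1.84, r = -1.50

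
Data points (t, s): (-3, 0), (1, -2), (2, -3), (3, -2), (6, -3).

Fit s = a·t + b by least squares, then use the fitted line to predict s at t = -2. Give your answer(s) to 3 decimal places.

ŝ = -0.757

The normal system XᵀX·[a, b]ᵀ = Xᵀs is [[59, 9]; [9, 5]]·[a, b]ᵀ = [-32, -10]ᵀ.
Eliminating b: 5·(row 1) − 9·(row 2) gives 214·a = 5·(-32) − 9·(-10) = -70, so a = -35/107.
Then b = ((-10) − 9·(-35/107))/5 = -151/107.
At t = -2: ŝ = (-35/107)·(-2) + (-151/107)·(1) = -81/107.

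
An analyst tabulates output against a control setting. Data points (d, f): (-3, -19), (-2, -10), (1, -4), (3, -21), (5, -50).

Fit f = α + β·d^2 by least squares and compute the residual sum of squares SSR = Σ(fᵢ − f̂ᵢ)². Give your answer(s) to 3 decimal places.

Entries of XᵀX: Σ1 = 5, Σd^2 = 48, Σd^2·d^2 = 804.
Right-hand side: Σf = -104, Σd^2·f = -1654.
Δ = 5·804 − 48² = 1716.
α = ((-104)·804 − 48·(-1654))/1716 = -32/13; β = (5·(-1654) − 48·(-104))/1716 = -149/78.
Residuals: 17/26, 4/39, 29/78, -35/26, 17/78; SSR = 95/39.

SSR = 2.436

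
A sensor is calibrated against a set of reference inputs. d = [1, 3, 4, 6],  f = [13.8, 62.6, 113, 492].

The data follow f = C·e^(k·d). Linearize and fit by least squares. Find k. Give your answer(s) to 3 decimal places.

k = 0.710

Linearized form: ln f = k·d + ln C. From the 4 transformed points,
Σd = 14.0000, Σ(d)² = 62.0000, Σln f = 17.6873, Σd·ln f = 71.1354.
Normal system: [[62.0000, 14.0000]; [14.0000, 4]]·[k, ln C]ᵀ = [71.1354, 17.6873]ᵀ.
Δ = 62.0000·4 − (14.0000)² = 52.0000; k = (71.1354·4 − 14.0000·17.6873)/52.0000 = 0.70999, ln C = (62.0000·17.6873 − 14.0000·71.1354)/52.0000 = 1.93687.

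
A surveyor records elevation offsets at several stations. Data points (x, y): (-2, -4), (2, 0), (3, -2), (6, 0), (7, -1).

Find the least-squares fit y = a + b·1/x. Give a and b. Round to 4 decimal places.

a = -1.8661, b = 3.6252

With design matrix M, MᵀM = [[5, 9/14]; [9/14, 1163/1764]] and Mᵀy = [-7, 25/21]ᵀ.
det = 5·(1163/1764) − (9/14)² = 2543/882.
a = ((-7)·(1163/1764) − (9/14)·(25/21))/(2543/882) = -9491/5086; b = (5·(25/21) − (9/14)·(-7))/(2543/882) = 9219/2543.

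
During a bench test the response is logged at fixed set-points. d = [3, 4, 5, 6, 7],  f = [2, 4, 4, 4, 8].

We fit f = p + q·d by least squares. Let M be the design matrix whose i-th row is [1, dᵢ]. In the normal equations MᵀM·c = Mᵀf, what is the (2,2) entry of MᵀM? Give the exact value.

Row 2 ↔ basis d, column 2 ↔ basis d, so (MᵀM)_{2,2} = Σᵢ (d)·(d) = (3)·(3) + (4)·(4) + (5)·(5) + (6)·(6) + (7)·(7) = 135.

135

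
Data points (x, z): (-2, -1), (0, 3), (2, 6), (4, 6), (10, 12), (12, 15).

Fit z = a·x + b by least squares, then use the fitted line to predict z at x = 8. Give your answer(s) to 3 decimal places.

From the data, Σx·x = 268, Σx = 26, Σ1 = 6.
And Σx·z = 338, Σz = 41.
MᵀM·[a, b]ᵀ = Mᵀz becomes [[268, 26]; [26, 6]]·[a, b]ᵀ = [338, 41]ᵀ.
Determinant 268·6 − 26² = 932.
a = (338·6 − 26·41)/932 = 481/466; b = (268·41 − 26·338)/932 = 550/233.
At x = 8: ẑ = (481/466)·(8) + (550/233)·(1) = 2474/233.

ẑ = 10.618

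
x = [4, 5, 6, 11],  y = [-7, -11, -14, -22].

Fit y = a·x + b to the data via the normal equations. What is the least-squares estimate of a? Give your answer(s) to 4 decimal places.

With design matrix A, AᵀA = [[198, 26]; [26, 4]] and Aᵀy = [-409, -54]ᵀ.
Determinant 198·4 − 26² = 116.
a = ((-409)·4 − 26·(-54))/116 = -2; b = (198·(-54) − 26·(-409))/116 = -1/2.

a = -2.0000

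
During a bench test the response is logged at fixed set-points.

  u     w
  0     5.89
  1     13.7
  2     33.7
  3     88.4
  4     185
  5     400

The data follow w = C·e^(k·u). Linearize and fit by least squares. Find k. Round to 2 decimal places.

With ln wᵢ as the transformed response and uᵢ as the regressor:
Σu = 15.0000, Σ(u)² = 55.0000, Σln w = 23.6018, Σu·ln w = 73.9368.
Equations: 55.0000·k + 15.0000·ln C = 73.9368;  15.0000·k + 6·ln C = 23.6018.
Δ = 55.0000·6 − (15.0000)² = 105.0000; k = (73.9368·6 − 15.0000·23.6018)/105.0000 = 0.85327, ln C = (55.0000·23.6018 − 15.0000·73.9368)/105.0000 = 1.80048.

k = 0.85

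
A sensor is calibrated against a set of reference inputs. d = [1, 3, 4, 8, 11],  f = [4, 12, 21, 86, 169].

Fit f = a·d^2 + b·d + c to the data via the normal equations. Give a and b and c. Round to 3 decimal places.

a = 1.571, b = -2.389, c = 5.000

Normal-equation sums: Σd^2·d^2 = 19075, Σd^2·d = 1935, Σd^2 = 211, Σd·d = 211, Σd = 27, Σ1 = 5.
And Σd^2·f = 26401, Σd·f = 2671, Σf = 292.
Normal equations: [[19075, 1935, 211]; [1935, 211, 27]; [211, 27, 5]]·[a, b, c]ᵀ = [26401, 2671, 292]ᵀ.
Row-reducing yields a = 7403/4712, b = -11257/4712, c = 11781/2356.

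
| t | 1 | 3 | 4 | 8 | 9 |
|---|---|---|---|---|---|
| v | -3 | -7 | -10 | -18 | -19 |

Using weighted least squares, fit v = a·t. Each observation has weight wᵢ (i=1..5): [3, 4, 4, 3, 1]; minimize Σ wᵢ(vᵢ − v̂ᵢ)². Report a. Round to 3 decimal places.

a = -2.277

With design matrix A, AᵀWA = [[376]] and AᵀWv = [-856]ᵀ.
a = (-856)/376 = -2.2766.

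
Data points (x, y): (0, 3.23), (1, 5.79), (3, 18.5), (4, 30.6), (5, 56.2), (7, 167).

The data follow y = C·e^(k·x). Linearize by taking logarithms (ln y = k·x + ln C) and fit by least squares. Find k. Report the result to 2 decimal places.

With ln yᵢ as the transformed response and xᵢ as the regressor:
Σx = 20.0000, Σ(x)² = 100.0000, Σln y = 18.4143, Σx·ln y = 80.1640.
Equations: 100.0000·k + 20.0000·ln C = 80.1640;  20.0000·k + 6·ln C = 18.4143.
Slope k = (n·Σx·ln y − Σx·Σln y)/(n·Σ(x)² − (Σx)²) = (6·80.1640 − 20.0000·18.4143)/200.0000 = 0.56349; ln C = (Σln y − k·Σx)/n = 1.19075.

k = 0.56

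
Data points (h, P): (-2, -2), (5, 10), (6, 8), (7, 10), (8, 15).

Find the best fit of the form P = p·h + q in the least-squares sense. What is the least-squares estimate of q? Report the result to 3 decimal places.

q = 0.924

The normal system MᵀM·[p, q]ᵀ = MᵀP is [[178, 24]; [24, 5]]·[p, q]ᵀ = [292, 41]ᵀ.
Eliminating q: 5·(row 1) − 24·(row 2) gives 314·p = 5·292 − 24·41 = 476, so p = 238/157.
Then q = (41 − 24·(238/157))/5 = 145/157.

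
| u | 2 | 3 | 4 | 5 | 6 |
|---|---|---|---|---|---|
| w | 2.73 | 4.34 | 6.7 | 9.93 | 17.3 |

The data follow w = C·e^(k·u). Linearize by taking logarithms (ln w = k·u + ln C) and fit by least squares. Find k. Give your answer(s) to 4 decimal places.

With ln wᵢ as the transformed response and uᵢ as the regressor:
Σu = 20.0000, Σ(u)² = 90.0000, Σln w = 9.5206, Σu·ln w = 42.6027.
Equations: 90.0000·k + 20.0000·ln C = 42.6027;  20.0000·k + 5·ln C = 9.5206.
Slope k = (n·Σu·ln w − Σu·Σln w)/(n·Σ(u)² − (Σu)²) = (5·42.6027 − 20.0000·9.5206)/50.0000 = 0.45205; ln C = (Σln w − k·Σu)/n = 0.09591.

k = 0.4520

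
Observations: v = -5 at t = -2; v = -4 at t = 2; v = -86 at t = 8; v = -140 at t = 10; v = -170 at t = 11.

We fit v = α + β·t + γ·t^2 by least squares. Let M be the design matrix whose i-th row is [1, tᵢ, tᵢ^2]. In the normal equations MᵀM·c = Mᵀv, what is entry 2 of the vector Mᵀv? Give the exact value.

-3956

Entry 2 ↔ basis t, so (Mᵀv)_{2} = Σᵢ (t)·vᵢ = (-2)·(-5) + (2)·(-4) + (8)·(-86) + (10)·(-140) + (11)·(-170) = -3956.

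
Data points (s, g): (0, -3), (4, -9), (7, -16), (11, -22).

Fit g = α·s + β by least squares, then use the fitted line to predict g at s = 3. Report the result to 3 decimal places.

Normal-equation sums: Σs·s = 186, Σs = 22, Σ1 = 4.
For Mᵀg: Σs·g = -390, Σg = -50.
So MᵀM·[α, β]ᵀ = Mᵀg: [[186, 22]; [22, 4]]·[α, β]ᵀ = [-390, -50]ᵀ.
Eliminating β: 4·(row 1) − 22·(row 2) gives 260·α = 4·(-390) − 22·(-50) = -460, so α = -23/13.
Then β = ((-50) − 22·(-23/13))/4 = -36/13.
At s = 3: ĝ = (-23/13)·(3) + (-36/13)·(1) = -105/13.

ĝ = -8.077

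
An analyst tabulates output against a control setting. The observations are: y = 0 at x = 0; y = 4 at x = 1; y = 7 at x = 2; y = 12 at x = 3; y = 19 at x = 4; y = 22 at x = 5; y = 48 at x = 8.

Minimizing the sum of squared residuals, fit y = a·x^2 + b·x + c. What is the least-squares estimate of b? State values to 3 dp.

Entries of MᵀM: Σx^2·x^2 = 5075, Σx^2·x = 737, Σx^2 = 119, Σx·x = 119, Σx = 23, Σ1 = 7.
And Σx^2·y = 4066, Σx·y = 624, Σy = 112.
Inverting the 3×3 Gram matrix, [a, b, c]ᵀ = [9304/22449, 8315/3207, 3257/7483]ᵀ.

b = 2.593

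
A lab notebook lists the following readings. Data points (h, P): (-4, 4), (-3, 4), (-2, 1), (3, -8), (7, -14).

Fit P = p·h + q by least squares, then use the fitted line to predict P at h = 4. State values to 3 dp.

P̂ = -9.141

Compute the Gram sums: Σh·h = 87, Σh = 1, Σ1 = 5.
Moment sums: Σh·P = -152, ΣP = -13.
Eliminating q: 5·(row 1) − 1·(row 2) gives 434·p = 5·(-152) − 1·(-13) = -747, so p = -747/434.
Then q = ((-13) − 1·(-747/434))/5 = -979/434.
At h = 4: P̂ = (-747/434)·(4) + (-979/434)·(1) = -3967/434.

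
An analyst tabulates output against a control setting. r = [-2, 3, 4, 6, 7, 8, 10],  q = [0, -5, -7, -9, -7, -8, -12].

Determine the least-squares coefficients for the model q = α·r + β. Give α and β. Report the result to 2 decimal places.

Forming MᵀM = [[278, 36]; [36, 7]] and Mᵀq = [-330, -48]ᵀ gives MᵀM·[α, β]ᵀ = Mᵀq.
Eliminating β: 7·(row 1) − 36·(row 2) gives 650·α = 7·(-330) − 36·(-48) = -582, so α = -291/325.
Then β = ((-48) − 36·(-291/325))/7 = -732/325.

α = -0.90, β = -2.25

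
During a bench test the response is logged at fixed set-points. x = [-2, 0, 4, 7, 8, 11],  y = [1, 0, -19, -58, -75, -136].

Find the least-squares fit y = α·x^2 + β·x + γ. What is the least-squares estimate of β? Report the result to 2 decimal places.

β = -1.41

Compute the Gram sums: Σx^2·x^2 = 21410, Σx^2·x = 2242, Σx^2 = 254, Σx·x = 254, Σx = 28, Σ1 = 6.
Moment sums: Σx^2·y = -24398, Σx·y = -2580, Σy = -287.
MᵀM·[α, β, γ]ᵀ = Mᵀy becomes [[21410, 2242, 254]; [2242, 254, 28]; [254, 28, 6]]·[α, β, γ]ᵀ = [-24398, -2580, -287]ᵀ.
Solving the 3×3 system (Gaussian elimination) gives α = -59897/59358, β = -419689/296790, γ = 73382/49465.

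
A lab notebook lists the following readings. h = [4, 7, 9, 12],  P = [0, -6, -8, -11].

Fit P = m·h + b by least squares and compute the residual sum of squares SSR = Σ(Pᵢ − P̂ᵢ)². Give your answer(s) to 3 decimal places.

SSR = 2.515

The normal system XᵀX·[m, b]ᵀ = XᵀP is [[290, 32]; [32, 4]]·[m, b]ᵀ = [-246, -25]ᵀ.
Determinant 290·4 − 32² = 136.
m = ((-246)·4 − 32·(-25))/136 = -23/17; b = (290·(-25) − 32·(-246))/136 = 311/68.
Residuals: 57/68, -75/68, -27/68, 45/68; SSR = 171/68.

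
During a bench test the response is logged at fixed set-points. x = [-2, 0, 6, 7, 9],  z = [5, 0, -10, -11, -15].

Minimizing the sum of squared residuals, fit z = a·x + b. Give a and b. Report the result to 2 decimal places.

AᵀA·[a, b]ᵀ = Aᵀz reads: 170·a + 20·b = -282;  20·a + 5·b = -31.
(Σx·x = 170, Σx = 20, Σ1 = 5, Σx·z = -282, Σz = -31.)
Eliminating b: 5·(row 1) − 20·(row 2) gives 450·a = 5·(-282) − 20·(-31) = -790, so a = -79/45.
Then b = ((-31) − 20·(-79/45))/5 = 37/45.

a = -1.76, b = 0.82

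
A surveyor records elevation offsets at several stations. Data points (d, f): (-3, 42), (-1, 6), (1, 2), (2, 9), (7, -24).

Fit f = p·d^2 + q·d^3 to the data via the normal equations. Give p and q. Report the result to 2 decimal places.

AᵀA·[p, q]ᵀ = Aᵀf reads: 2500·p + 16596·q = -754;  16596·p + 118444·q = -9298.
(Σd^2·d^2 = 2500, Σd^2·d^3 = 16596, Σd^3·d^3 = 118444, Σd^2·f = -754, Σd^3·f = -9298.)
det = 2500·118444 − 16596² = 20682784.
p = ((-754)·118444 − 16596·(-9298))/20682784 = 4062677/1292674; q = (2500·(-9298) − 16596·(-754))/20682784 = -335363/646337.

p = 3.14, q = -0.52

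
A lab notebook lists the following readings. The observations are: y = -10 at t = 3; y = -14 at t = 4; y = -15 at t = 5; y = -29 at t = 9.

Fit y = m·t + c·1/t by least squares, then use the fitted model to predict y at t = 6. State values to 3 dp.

With design matrix A, AᵀA = [[131, 4]; [4, 7321/32400]] and Aᵀy = [-422, -235/18]ᵀ.
Eliminating c: (7321/32400)·(row 1) − 4·(row 2) gives (440651/32400)·m = (7321/32400)·(-422) − 4·(-235/18) = -698731/16200, so m = -1397462/440651.
Then c = ((-235/18) − 4·(-1397462/440651))/(7321/32400) = -721800/440651.
At t = 6: ŷ = (-1397462/440651)·(6) + (-721800/440651)·(1/6) = -8505072/440651.

ŷ = -19.301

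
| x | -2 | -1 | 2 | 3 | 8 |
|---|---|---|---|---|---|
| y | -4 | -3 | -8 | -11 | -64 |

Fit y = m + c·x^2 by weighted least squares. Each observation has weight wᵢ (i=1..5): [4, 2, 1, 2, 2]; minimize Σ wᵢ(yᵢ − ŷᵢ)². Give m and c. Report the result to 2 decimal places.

m = -1.42, c = -0.98

Normal-equation sums: Σwᵢ·1 = 11, Σwᵢ·x^2 = 168, Σwᵢ·x^2·x^2 = 8436.
And Σwᵢ·y = -180, Σwᵢ·x^2·y = -8492.
det = 11·8436 − 168² = 64572.
m = ((-180)·8436 − 168·(-8492))/64572 = -7652/5381; c = (11·(-8492) − 168·(-180))/64572 = -15793/16143.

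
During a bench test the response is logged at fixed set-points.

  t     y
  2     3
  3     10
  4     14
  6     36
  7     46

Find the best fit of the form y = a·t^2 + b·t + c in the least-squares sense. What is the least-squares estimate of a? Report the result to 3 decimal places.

a = 0.810

XᵀX·[a, b, c]ᵀ = Xᵀy reads: 4050·a + 658·b + 114·c = 3876;  658·a + 114·b + 22·c = 630;  114·a + 22·b + 5·c = 109.
(Σt^2·t^2 = 4050, Σt^2·t = 658, Σt^2 = 114, Σt·t = 114, Σt = 22, Σ1 = 5, Σt^2·y = 3876, Σt·y = 630, Σy = 109.)
Inverting the 3×3 Gram matrix, [a, b, c]ᵀ = [499/616, 849/616, -421/154]ᵀ.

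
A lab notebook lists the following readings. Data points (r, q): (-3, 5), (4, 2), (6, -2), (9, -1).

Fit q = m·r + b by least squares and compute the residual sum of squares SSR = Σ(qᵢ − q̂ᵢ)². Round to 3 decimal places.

Entries of MᵀM: Σr·r = 142, Σr = 16, Σ1 = 4.
For Mᵀq: Σr·q = -28, Σq = 4.
So MᵀM·[m, b]ᵀ = Mᵀq: [[142, 16]; [16, 4]]·[m, b]ᵀ = [-28, 4]ᵀ.
Δ = 142·4 − 16² = 312.
m = ((-28)·4 − 16·4)/312 = -22/39; b = (142·4 − 16·(-28))/312 = 127/39.
Residuals: 2/39, 1, -73/39, 32/39; SSR = 202/39.

SSR = 5.179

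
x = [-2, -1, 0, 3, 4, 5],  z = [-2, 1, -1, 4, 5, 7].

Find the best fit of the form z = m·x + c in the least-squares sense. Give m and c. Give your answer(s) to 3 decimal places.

m = 1.181, c = 0.562

Normal-equation sums: Σx·x = 55, Σx = 9, Σ1 = 6.
Right-hand side: Σx·z = 70, Σz = 14.
AᵀA·[m, c]ᵀ = Aᵀz becomes [[55, 9]; [9, 6]]·[m, c]ᵀ = [70, 14]ᵀ.
Δ = 55·6 − 9² = 249.
m = (70·6 − 9·14)/249 = 98/83; c = (55·14 − 9·70)/249 = 140/249.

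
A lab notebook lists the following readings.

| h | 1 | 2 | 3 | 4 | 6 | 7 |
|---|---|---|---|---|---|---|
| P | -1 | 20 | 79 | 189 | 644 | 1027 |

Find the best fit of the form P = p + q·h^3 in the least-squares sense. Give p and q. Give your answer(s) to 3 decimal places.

Entries of AᵀA: Σ1 = 6, Σh^3 = 659, Σh^3·h^3 = 169195.
For AᵀP: ΣP = 1958, Σh^3·P = 505753.
AᵀA·[p, q]ᵀ = AᵀP becomes [[6, 659]; [659, 169195]]·[p, q]ᵀ = [1958, 505753]ᵀ.
Determinant 6·169195 − 659² = 580889.
p = (1958·169195 − 659·505753)/580889 = -2007417/580889; q = (6·505753 − 659·1958)/580889 = 1744196/580889.

p = -3.456, q = 3.003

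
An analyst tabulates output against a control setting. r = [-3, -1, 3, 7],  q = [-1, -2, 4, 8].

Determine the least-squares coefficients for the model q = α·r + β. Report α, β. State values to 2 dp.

Entries of MᵀM: Σr·r = 68, Σr = 6, Σ1 = 4.
For Mᵀq: Σr·q = 73, Σq = 9.
MᵀM·[α, β]ᵀ = Mᵀq becomes [[68, 6]; [6, 4]]·[α, β]ᵀ = [73, 9]ᵀ.
Determinant 68·4 − 6² = 236.
α = (73·4 − 6·9)/236 = 119/118; β = (68·9 − 6·73)/236 = 87/118.

α = 1.01, β = 0.74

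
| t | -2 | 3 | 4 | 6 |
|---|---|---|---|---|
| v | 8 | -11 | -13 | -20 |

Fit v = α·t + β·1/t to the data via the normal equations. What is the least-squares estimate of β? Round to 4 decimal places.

Forming AᵀA = [[65, 4]; [4, 65/144]] and Aᵀv = [-221, -57/4]ᵀ gives AᵀA·[α, β]ᵀ = Aᵀv.
Δ = 65·(65/144) − 4² = 1921/144.
α = ((-221)·(65/144) − 4·(-57/4))/(1921/144) = -6157/1921; β = (65·(-57/4) − 4·(-221))/(1921/144) = -6084/1921.

β = -3.1671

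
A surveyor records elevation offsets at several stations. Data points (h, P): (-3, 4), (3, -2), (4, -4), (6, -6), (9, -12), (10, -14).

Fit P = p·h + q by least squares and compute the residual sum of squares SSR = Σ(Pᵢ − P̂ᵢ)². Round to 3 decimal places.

Normal-equation sums: Σh·h = 251, Σh = 29, Σ1 = 6.
Moment sums: Σh·P = -318, ΣP = -34.
Eliminating q: 6·(row 1) − 29·(row 2) gives 665·p = 6·(-318) − 29·(-34) = -922, so p = -922/665.
Then q = ((-34) − 29·(-922/665))/6 = 688/665.
Residuals: -794/665, 748/665, 68/133, 122/95, -74/133, -778/665; SSR = 4176/665.

SSR = 6.280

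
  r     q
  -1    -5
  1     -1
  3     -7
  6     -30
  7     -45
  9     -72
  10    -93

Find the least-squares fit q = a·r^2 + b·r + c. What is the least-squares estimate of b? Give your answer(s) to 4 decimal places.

Setting ∂/∂a … = 0 gives: 20341·a + 2315·b + 277·c = -18486;  2315·a + 277·b + 35·c = -2090;  277·a + 35·b + 7·c = -253.
Inverting the 3×3 Gram matrix, [a, b, c]ᵀ = [-28333/26784, 1345/864, -13837/6696]ᵀ.

b = 1.5567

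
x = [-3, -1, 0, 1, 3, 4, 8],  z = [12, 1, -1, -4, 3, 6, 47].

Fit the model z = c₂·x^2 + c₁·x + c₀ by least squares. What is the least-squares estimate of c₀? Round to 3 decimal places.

c₀ = -1.874

Forming AᵀA = [[4516, 576, 100]; [576, 100, 12]; [100, 12, 7]] and Aᵀz = [3236, 368, 64]ᵀ gives AᵀA·[c₂, c₁, c₀]ᵀ = Aᵀz.
Inverting the 3×3 Gram matrix, [c₂, c₁, c₀]ᵀ = [34963/35679, -20688/11893, -66868/35679]ᵀ.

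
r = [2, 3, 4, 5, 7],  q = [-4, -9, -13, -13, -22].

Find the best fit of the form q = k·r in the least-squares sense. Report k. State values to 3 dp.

Entries of AᵀA: Σr·r = 103.
For Aᵀq: Σr·q = -306.
Normal equations: [[103]]·[k]ᵀ = [-306]ᵀ.
Hence k = -306 / 103 ≈ -2.97087.

k = -2.971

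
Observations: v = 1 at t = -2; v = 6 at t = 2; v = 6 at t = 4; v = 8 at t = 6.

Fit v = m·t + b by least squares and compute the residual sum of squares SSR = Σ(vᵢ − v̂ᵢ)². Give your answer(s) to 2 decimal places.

The normal system AᵀA·[m, b]ᵀ = Aᵀv is [[60, 10]; [10, 4]]·[m, b]ᵀ = [82, 21]ᵀ.
Δ = 60·4 − 10² = 140.
m = (82·4 − 10·21)/140 = 59/70; b = (60·21 − 10·82)/140 = 22/7.
Residuals: -16/35, 41/35, -18/35, -1/5; SSR = 66/35.

SSR = 1.89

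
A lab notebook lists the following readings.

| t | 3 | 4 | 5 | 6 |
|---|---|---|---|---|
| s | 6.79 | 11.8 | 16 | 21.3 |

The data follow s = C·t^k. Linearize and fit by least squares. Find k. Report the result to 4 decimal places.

Taking logs, ln s = k·ln t + ln C, so regress ln s on ln t.
Σln t = 5.8861, Σ(ln t)² = 8.9295, Σln s = 10.2148, Σln t·ln s = 15.4686.
Equations: 8.9295·k + 5.8861·ln C = 15.4686;  5.8861·k + 4·ln C = 10.2148.
Slope k = (n·Σln t·ln s − Σln t·Σln s)/(n·Σ(ln t)² − (Σln t)²) = (4·15.4686 − 5.8861·10.2148)/1.0716 = 1.63202; ln C = (Σln s − k·Σln t)/n = 0.15215.

k = 1.6320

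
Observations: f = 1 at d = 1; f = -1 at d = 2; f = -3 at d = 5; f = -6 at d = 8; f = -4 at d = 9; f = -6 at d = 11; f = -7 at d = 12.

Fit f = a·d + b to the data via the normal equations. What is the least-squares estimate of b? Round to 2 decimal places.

Setting ∂/∂a … = 0 gives: 440·a + 48·b = -250;  48·a + 7·b = -26.
(Σd·d = 440, Σd = 48, Σ1 = 7, Σd·f = -250, Σf = -26.)
Eliminating b: 7·(row 1) − 48·(row 2) gives 776·a = 7·(-250) − 48·(-26) = -502, so a = -251/388.
Then b = ((-26) − 48·(-251/388))/7 = 70/97.

b = 0.72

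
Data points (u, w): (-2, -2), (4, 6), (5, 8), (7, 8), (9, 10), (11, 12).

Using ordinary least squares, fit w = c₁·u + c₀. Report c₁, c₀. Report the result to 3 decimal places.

c₁ = 1.045, c₀ = 1.077

Compute the Gram sums: Σu·u = 296, Σu = 34, Σ1 = 6.
Right-hand side: Σu·w = 346, Σw = 42.
AᵀA·[c₁, c₀]ᵀ = Aᵀw becomes [[296, 34]; [34, 6]]·[c₁, c₀]ᵀ = [346, 42]ᵀ.
Δ = 296·6 − 34² = 620.
c₁ = (346·6 − 34·42)/620 = 162/155; c₀ = (296·42 − 34·346)/620 = 167/155.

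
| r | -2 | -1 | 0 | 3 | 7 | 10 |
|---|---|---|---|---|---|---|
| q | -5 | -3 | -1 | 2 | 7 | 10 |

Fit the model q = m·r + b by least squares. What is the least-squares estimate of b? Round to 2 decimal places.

The normal system XᵀX·[m, b]ᵀ = Xᵀq is [[163, 17]; [17, 6]]·[m, b]ᵀ = [168, 10]ᵀ.
Eliminating b: 6·(row 1) − 17·(row 2) gives 689·m = 6·168 − 17·10 = 838, so m = 838/689.
Then b = (10 − 17·(838/689))/6 = -1226/689.

b = -1.78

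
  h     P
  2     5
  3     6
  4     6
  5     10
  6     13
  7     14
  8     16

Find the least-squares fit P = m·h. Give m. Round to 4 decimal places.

Setting ∂/∂m … = 0 gives: 203·m = 406.
(Σh·h = 203, Σh·P = 406.)
Hence m = 406 / 203 ≈ 2.

m = 2.0000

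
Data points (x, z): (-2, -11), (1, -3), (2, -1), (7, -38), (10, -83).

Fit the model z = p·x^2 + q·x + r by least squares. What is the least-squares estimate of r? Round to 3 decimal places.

Setting ∂/∂p … = 0 gives: 12434·p + 1344·q + 158·r = -10213;  1344·p + 158·q + 18·r = -1079;  158·p + 18·q + 5·r = -136.
(Σx^2·x^2 = 12434, Σx^2·x = 1344, Σx^2 = 158, Σx·x = 158, Σx = 18, Σ1 = 5, Σx^2·z = -10213, Σx·z = -1079, Σz = -136.)
Row-reducing yields p = -78677/77154, q = 55493/25718, r = -105860/38577.

r = -2.744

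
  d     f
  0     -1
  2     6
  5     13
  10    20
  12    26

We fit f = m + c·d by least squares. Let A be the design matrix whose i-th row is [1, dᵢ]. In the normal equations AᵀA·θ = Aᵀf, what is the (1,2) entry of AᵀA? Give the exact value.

29

Row 1 ↔ basis 1, column 2 ↔ basis d, so (AᵀA)_{1,2} = Σᵢ d = (1)·(0) + (1)·(2) + (1)·(5) + (1)·(10) + (1)·(12) = 29.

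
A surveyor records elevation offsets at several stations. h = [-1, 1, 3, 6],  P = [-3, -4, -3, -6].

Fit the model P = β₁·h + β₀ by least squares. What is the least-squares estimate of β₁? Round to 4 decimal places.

β₁ = -0.3738

From the data, Σh·h = 47, Σh = 9, Σ1 = 4.
Right-hand side: Σh·P = -46, ΣP = -16.
Eliminating β₀: 4·(row 1) − 9·(row 2) gives 107·β₁ = 4·(-46) − 9·(-16) = -40, so β₁ = -40/107.
Then β₀ = ((-16) − 9·(-40/107))/4 = -338/107.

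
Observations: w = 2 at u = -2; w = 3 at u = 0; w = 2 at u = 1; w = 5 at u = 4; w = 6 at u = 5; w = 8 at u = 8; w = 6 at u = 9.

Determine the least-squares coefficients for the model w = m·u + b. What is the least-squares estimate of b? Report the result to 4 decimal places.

b = 2.7556

Forming XᵀX = [[191, 25]; [25, 7]] and Xᵀw = [166, 32]ᵀ gives XᵀX·[m, b]ᵀ = Xᵀw.
Eliminating b: 7·(row 1) − 25·(row 2) gives 712·m = 7·166 − 25·32 = 362, so m = 181/356.
Then b = (32 − 25·(181/356))/7 = 981/356.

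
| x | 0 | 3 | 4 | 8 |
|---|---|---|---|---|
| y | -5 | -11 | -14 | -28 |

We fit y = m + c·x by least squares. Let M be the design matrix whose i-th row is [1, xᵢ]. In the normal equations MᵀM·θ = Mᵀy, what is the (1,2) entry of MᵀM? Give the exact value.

Row 1 ↔ basis 1, column 2 ↔ basis x, so (MᵀM)_{1,2} = Σᵢ x = (1)·(0) + (1)·(3) + (1)·(4) + (1)·(8) = 15.

15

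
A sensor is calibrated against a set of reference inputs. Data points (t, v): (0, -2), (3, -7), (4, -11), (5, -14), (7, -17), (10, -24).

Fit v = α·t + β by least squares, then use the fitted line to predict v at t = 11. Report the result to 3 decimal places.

Forming XᵀX = [[199, 29]; [29, 6]] and Xᵀv = [-494, -75]ᵀ gives XᵀX·[α, β]ᵀ = Xᵀv.
Eliminating β: 6·(row 1) − 29·(row 2) gives 353·α = 6·(-494) − 29·(-75) = -789, so α = -789/353.
Then β = ((-75) − 29·(-789/353))/6 = -599/353.
At t = 11: v̂ = (-789/353)·(11) + (-599/353)·(1) = -9278/353.

v̂ = -26.283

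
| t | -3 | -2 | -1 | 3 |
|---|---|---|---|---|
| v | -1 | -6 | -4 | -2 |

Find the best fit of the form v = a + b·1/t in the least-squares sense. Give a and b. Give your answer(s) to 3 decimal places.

a = -2.511, b = 1.969

From the data, Σ1 = 4, Σ1/t = -3/2, Σ1/t·1/t = 53/36.
Right-hand side: Σv = -13, Σ1/t·v = 20/3.
Determinant 4·(53/36) − (-3/2)² = 131/36.
a = ((-13)·(53/36) − (-3/2)·(20/3))/(131/36) = -329/131; b = (4·(20/3) − (-3/2)·(-13))/(131/36) = 258/131.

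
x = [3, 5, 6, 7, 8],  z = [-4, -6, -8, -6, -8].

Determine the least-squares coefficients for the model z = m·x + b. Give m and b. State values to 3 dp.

m = -0.703, b = -2.324

Entries of AᵀA: Σx·x = 183, Σx = 29, Σ1 = 5.
Moment sums: Σx·z = -196, Σz = -32.
Determinant 183·5 − 29² = 74.
m = ((-196)·5 − 29·(-32))/74 = -26/37; b = (183·(-32) − 29·(-196))/74 = -86/37.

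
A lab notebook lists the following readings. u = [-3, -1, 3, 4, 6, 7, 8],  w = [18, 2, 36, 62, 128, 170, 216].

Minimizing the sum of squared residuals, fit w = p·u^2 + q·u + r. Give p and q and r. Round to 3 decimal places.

p = 2.967, q = 3.206, r = 1.293

Compute the Gram sums: Σu^2·u^2 = 8212, Σu^2·u = 1134, Σu^2 = 184, Σu·u = 184, Σu = 24, Σ1 = 7.
For Aᵀw: Σu^2·w = 28242, Σu·w = 3986, Σw = 632.
Inverting the 3×3 Gram matrix, [p, q, r]ᵀ = [468283/157809, 168655/52603, 204008/157809]ᵀ.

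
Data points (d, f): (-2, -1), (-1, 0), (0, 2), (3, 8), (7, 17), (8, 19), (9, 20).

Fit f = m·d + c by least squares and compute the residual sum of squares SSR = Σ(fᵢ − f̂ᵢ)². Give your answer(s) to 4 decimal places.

Compute the Gram sums: Σd·d = 208, Σd = 24, Σ1 = 7.
Right-hand side: Σd·f = 477, Σf = 65.
Eliminating c: 7·(row 1) − 24·(row 2) gives 880·m = 7·477 − 24·65 = 1779, so m = 1779/880.
Then c = (65 − 24·(1779/880))/7 = 259/110.
Residuals: 303/440, -293/880, -39/110, -369/880, 87/176, 26/55, -483/880; SSR = 1457/880.

SSR = 1.6557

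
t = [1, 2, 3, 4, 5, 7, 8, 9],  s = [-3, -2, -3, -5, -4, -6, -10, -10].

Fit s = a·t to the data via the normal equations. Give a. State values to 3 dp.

a = -1.076

The normal system AᵀA·[a]ᵀ = Aᵀs is [[249]]·[a]ᵀ = [-268]ᵀ.
a = (-268)/249 = -1.07631.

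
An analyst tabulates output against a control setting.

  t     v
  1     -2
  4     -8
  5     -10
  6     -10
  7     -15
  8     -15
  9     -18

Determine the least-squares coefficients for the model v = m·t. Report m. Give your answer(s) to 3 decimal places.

m = -1.952

The normal equations are: 272·m = -531.
m = (-531)/272 = -1.95221.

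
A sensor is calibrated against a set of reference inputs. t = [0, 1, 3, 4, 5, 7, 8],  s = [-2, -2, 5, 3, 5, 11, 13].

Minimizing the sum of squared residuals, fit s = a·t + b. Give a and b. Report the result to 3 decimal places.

The normal system XᵀX·[a, b]ᵀ = Xᵀs is [[164, 28]; [28, 7]]·[a, b]ᵀ = [231, 33]ᵀ.
Δ = 164·7 − 28² = 364.
a = (231·7 − 28·33)/364 = 99/52; b = (164·33 − 28·231)/364 = -264/91.

a = 1.904, b = -2.901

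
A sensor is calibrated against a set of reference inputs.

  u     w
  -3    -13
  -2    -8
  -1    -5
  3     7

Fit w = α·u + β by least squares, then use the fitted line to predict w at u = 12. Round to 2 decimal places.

Forming MᵀM = [[23, -3]; [-3, 4]] and Mᵀw = [81, -19]ᵀ gives MᵀM·[α, β]ᵀ = Mᵀw.
Δ = 23·4 − (-3)² = 83.
α = (81·4 − (-3)·(-19))/83 = 267/83; β = (23·(-19) − (-3)·81)/83 = -194/83.
At u = 12: ŵ = (267/83)·(12) + (-194/83)·(1) = 3010/83.

ŵ = 36.27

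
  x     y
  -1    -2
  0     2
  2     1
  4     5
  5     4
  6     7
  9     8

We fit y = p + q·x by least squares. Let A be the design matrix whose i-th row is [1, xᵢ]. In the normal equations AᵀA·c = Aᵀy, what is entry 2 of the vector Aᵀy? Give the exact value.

Entry 2 ↔ basis x, so (Aᵀy)_{2} = Σᵢ (x)·yᵢ = (-1)·(-2) + (0)·(2) + (2)·(1) + (4)·(5) + (5)·(4) + (6)·(7) + (9)·(8) = 158.

158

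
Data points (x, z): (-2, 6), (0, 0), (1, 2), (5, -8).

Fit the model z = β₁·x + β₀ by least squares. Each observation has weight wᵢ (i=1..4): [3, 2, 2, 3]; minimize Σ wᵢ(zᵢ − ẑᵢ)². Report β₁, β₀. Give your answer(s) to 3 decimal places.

β₁ = -1.948, β₀ = 1.943

Compute the Gram sums: Σwᵢ·x·x = 89, Σwᵢ·x = 11, Σwᵢ·1 = 10.
Right-hand side: Σwᵢ·x·z = -152, Σwᵢ·z = -2.
Δ = 89·10 − 11² = 769.
β₁ = ((-152)·10 − 11·(-2))/769 = -1498/769; β₀ = (89·(-2) − 11·(-152))/769 = 1494/769.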